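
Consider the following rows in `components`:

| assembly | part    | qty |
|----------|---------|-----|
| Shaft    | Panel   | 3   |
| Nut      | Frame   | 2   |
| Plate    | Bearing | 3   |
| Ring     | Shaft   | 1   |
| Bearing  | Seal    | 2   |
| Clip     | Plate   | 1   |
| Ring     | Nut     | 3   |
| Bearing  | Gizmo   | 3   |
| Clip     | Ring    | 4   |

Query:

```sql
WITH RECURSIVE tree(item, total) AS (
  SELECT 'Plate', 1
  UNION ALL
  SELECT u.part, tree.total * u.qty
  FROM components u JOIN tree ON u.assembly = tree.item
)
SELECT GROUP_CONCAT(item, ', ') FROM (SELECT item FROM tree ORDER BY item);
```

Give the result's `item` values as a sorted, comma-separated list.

Bearing, Gizmo, Plate, Seal

Base: (Plate, total=1).
Iteration 1: components of {Plate} -> Bearing = 1*3 = 3.
Iteration 2: components of {Bearing} -> Gizmo = 3*3 = 9, Seal = 3*2 = 6.
Iteration 3: no further components; recursion stops.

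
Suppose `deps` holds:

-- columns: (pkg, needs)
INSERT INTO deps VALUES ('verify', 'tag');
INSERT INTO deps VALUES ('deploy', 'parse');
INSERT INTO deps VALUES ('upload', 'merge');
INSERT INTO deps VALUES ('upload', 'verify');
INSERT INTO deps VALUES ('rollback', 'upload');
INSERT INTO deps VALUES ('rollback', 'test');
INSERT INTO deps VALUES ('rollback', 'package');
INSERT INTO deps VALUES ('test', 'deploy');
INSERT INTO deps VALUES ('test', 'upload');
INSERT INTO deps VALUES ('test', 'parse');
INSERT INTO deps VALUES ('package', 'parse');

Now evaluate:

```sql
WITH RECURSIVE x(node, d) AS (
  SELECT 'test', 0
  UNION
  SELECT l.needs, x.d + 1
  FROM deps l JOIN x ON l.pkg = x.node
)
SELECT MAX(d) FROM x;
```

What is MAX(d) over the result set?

Base: (test, d=0).
Iteration 1: edges from {test} -> (deploy, d=1), (parse, d=1), (upload, d=1).
Iteration 2: edges from {deploy,parse,upload} -> (merge, d=2), (parse, d=2), (verify, d=2).
Iteration 3: edges from {merge,parse,verify} -> (tag, d=3).
Iteration 4: no outgoing edges from {tag}; recursion stops.
d values: 0, 1, 1, 1, 2, 2, 2, 3; the maximum is 3.

3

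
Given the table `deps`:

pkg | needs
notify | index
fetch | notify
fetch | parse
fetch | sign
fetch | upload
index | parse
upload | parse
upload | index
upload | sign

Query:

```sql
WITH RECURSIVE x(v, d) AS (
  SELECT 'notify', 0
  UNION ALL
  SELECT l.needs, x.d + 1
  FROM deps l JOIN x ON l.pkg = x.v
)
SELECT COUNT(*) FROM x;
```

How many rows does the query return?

3

Base: (notify, d=0).
Iteration 1: edges from {notify} -> (index, d=1).
Iteration 2: edges from {index} -> (parse, d=2).
Iteration 3: no outgoing edges from {parse}; recursion stops.
Total rows emitted: 3.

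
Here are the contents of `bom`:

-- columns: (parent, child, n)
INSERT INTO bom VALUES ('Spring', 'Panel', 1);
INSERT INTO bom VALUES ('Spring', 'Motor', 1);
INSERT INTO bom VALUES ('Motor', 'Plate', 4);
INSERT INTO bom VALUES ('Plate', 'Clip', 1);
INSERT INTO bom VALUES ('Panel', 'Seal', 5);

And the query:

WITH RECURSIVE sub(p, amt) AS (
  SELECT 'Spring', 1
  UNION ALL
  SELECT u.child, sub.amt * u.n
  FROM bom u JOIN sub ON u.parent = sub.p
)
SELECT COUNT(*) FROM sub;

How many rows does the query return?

Base: (Spring, amt=1).
Iteration 1: components of {Spring} -> Motor = 1*1 = 1, Panel = 1*1 = 1.
Iteration 2: components of {Motor,Panel} -> Plate = 1*4 = 4, Seal = 1*5 = 5.
Iteration 3: components of {Plate,Seal} -> Clip = 4*1 = 4.
Iteration 4: no further components; recursion stops.
Total rows emitted: 6.

6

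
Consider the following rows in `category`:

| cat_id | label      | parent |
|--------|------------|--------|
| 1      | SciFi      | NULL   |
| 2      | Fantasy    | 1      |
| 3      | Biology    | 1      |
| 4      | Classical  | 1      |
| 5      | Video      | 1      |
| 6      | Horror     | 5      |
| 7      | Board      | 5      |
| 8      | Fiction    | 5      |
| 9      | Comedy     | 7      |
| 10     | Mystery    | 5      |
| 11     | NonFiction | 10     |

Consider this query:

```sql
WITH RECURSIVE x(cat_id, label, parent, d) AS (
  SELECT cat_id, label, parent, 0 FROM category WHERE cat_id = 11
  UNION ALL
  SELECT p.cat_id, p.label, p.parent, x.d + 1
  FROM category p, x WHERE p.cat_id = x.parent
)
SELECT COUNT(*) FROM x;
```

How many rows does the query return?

Base: cat_id=11 (NonFiction), parent=10, d 0.
Iteration 1: join on cat_id=10 -> Mystery (id 10, parent=5, d 1).
Iteration 2: join on cat_id=5 -> Video (id 5, parent=1, d 2).
Iteration 3: join on cat_id=1 -> SciFi (id 1, parent=NULL, d 3).
Iteration 4: parent is NULL; no match; recursion stops.
Total rows emitted: 4.

4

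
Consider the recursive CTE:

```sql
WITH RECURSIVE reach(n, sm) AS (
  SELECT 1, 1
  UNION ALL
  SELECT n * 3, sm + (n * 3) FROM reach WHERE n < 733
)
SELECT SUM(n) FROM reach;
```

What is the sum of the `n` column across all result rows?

Base: n=1, sm=1.
Iteration 1: 1 < 733 holds -> n = 1 * 3 = 3, sm = 1 + 3 = 4.
Iteration 2: 3 < 733 holds -> n = 3 * 3 = 9, sm = 4 + 9 = 13.
Iteration 3: 9 < 733 holds -> n = 9 * 3 = 27, sm = 13 + 27 = 40.
Iteration 4: 27 < 733 holds -> n = 27 * 3 = 81, sm = 40 + 81 = 121.
Iteration 5: 81 < 733 holds -> n = 81 * 3 = 243, sm = 121 + 243 = 364.
Iteration 6: 243 < 733 holds -> n = 243 * 3 = 729, sm = 364 + 729 = 1093.
Iteration 7: 729 < 733 holds -> n = 729 * 3 = 2187, sm = 1093 + 2187 = 3280.
Iteration 8: 2187 < 733 fails; recursion stops.
SUM(n) = 1 + 3 + 9 + 27 + 81 + 243 + 729 + 2187 = 3280.

3280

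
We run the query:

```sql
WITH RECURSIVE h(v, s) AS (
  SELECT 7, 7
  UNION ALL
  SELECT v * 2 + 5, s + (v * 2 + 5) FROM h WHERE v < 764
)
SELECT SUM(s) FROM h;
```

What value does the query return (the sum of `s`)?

5844

Base: v=7, s=7.
Iteration 1: 7 < 764 holds -> v = 7 * 2 + 5 = 19, s = 7 + 19 = 26.
Iteration 2: 19 < 764 holds -> v = 19 * 2 + 5 = 43, s = 26 + 43 = 69.
Iteration 3: 43 < 764 holds -> v = 43 * 2 + 5 = 91, s = 69 + 91 = 160.
Iteration 4: 91 < 764 holds -> v = 91 * 2 + 5 = 187, s = 160 + 187 = 347.
Iteration 5: 187 < 764 holds -> v = 187 * 2 + 5 = 379, s = 347 + 379 = 726.
Iteration 6: 379 < 764 holds -> v = 379 * 2 + 5 = 763, s = 726 + 763 = 1489.
Iteration 7: 763 < 764 holds -> v = 763 * 2 + 5 = 1531, s = 1489 + 1531 = 3020.
Iteration 8: 1531 < 764 fails; recursion stops.
SUM(s) = 7 + 26 + 69 + 160 + 347 + 726 + 1489 + 3020 = 5844.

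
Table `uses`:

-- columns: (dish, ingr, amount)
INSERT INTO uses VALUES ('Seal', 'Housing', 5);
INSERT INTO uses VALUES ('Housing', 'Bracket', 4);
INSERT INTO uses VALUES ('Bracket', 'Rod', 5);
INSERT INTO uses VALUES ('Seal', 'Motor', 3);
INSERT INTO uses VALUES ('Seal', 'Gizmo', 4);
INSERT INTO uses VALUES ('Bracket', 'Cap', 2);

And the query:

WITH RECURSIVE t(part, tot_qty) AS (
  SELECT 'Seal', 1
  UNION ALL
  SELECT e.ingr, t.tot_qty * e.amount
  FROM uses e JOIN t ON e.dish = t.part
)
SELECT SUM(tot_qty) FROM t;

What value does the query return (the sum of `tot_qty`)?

Base: (Seal, tot_qty=1).
Iteration 1: components of {Seal} -> Gizmo = 1*4 = 4, Housing = 1*5 = 5, Motor = 1*3 = 3.
Iteration 2: components of {Gizmo,Housing,Motor} -> Bracket = 5*4 = 20.
Iteration 3: components of {Bracket} -> Cap = 20*2 = 40, Rod = 20*5 = 100.
Iteration 4: no further components; recursion stops.
SUM(tot_qty) = 1 + 5 + 3 + 4 + 20 + 100 + 40 = 173.

173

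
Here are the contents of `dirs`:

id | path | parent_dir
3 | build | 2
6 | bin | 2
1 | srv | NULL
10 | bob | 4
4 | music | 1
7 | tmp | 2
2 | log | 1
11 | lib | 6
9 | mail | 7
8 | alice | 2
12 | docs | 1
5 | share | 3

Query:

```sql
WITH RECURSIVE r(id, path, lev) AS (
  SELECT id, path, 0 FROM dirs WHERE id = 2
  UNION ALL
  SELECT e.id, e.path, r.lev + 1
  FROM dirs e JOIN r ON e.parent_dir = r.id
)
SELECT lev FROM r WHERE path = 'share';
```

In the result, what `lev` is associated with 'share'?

2

Base: id=2 (log) at lev 0.
Iteration 1: rows with parent_dir in {2} -> build (id 3, lev 1), bin (id 6, lev 1), tmp (id 7, lev 1), alice (id 8, lev 1).
Iteration 2: rows with parent_dir in {3,6,7,8} -> share (id 5, lev 2), mail (id 9, lev 2), lib (id 11, lev 2).
Iteration 3: no rows with parent_dir in {5,9,11}; recursion stops.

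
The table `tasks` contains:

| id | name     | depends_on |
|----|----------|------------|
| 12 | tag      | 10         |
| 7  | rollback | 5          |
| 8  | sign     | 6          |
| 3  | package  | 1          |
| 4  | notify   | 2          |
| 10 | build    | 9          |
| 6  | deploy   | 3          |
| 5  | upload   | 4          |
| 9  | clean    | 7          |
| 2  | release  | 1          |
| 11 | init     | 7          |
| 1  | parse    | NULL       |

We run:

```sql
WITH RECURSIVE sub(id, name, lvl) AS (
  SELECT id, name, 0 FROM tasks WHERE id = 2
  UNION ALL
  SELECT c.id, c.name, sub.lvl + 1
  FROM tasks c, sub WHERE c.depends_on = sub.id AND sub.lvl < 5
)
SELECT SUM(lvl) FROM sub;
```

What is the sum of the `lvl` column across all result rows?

19

Base: id=2 (release) at lvl 0.
Iteration 1: rows with depends_on in {2} -> notify (id 4, lvl 1).
Iteration 2: rows with depends_on in {4} -> upload (id 5, lvl 2).
Iteration 3: rows with depends_on in {5} -> rollback (id 7, lvl 3).
Iteration 4: rows with depends_on in {7} -> clean (id 9, lvl 4), init (id 11, lvl 4).
Iteration 5: rows with depends_on in {9,11} -> build (id 10, lvl 5).
Iteration 6: lvl < 5 fails for all current rows; recursion stops.
SUM(lvl) = 0 + 1 + 2 + 3 + 4 + 4 + 5 = 19.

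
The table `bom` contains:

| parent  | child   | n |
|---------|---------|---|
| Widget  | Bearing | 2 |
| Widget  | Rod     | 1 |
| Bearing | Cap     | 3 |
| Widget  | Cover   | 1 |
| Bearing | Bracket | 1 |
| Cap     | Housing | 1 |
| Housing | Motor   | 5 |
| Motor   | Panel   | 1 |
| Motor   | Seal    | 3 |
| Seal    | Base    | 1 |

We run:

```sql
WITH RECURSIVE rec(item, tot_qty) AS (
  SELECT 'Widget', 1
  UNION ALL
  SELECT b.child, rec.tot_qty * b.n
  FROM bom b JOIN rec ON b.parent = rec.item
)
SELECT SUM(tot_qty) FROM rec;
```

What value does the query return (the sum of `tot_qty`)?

259

Base: (Widget, tot_qty=1).
Iteration 1: components of {Widget} -> Bearing = 1*2 = 2, Cover = 1*1 = 1, Rod = 1*1 = 1.
Iteration 2: components of {Bearing,Cover,Rod} -> Bracket = 2*1 = 2, Cap = 2*3 = 6.
Iteration 3: components of {Bracket,Cap} -> Housing = 6*1 = 6.
Iteration 4: components of {Housing} -> Motor = 6*5 = 30.
Iteration 5: components of {Motor} -> Panel = 30*1 = 30, Seal = 30*3 = 90.
Iteration 6: components of {Panel,Seal} -> Base = 90*1 = 90.
Iteration 7: no further components; recursion stops.
SUM(tot_qty) = 1 + 2 + 1 + 1 + 6 + 2 + 6 + 30 + 30 + 90 + 90 = 259.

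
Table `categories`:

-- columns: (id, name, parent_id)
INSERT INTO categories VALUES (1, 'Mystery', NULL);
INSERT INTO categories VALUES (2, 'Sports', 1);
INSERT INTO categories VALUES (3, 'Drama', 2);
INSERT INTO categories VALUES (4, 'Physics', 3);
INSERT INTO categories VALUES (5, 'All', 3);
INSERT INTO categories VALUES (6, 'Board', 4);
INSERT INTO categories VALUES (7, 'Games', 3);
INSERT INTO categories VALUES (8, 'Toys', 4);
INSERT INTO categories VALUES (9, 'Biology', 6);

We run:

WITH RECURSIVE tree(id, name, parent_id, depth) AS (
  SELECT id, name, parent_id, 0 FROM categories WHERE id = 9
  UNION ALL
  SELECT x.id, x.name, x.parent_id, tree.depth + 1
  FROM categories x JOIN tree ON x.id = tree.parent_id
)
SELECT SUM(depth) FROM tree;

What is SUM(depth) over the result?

15

Base: id=9 (Biology), parent_id=6, depth 0.
Iteration 1: join on id=6 -> Board (id 6, parent_id=4, depth 1).
Iteration 2: join on id=4 -> Physics (id 4, parent_id=3, depth 2).
Iteration 3: join on id=3 -> Drama (id 3, parent_id=2, depth 3).
Iteration 4: join on id=2 -> Sports (id 2, parent_id=1, depth 4).
Iteration 5: join on id=1 -> Mystery (id 1, parent_id=NULL, depth 5).
Iteration 6: parent_id is NULL; no match; recursion stops.
SUM(depth) = 0 + 1 + 2 + 3 + 4 + 5 = 15.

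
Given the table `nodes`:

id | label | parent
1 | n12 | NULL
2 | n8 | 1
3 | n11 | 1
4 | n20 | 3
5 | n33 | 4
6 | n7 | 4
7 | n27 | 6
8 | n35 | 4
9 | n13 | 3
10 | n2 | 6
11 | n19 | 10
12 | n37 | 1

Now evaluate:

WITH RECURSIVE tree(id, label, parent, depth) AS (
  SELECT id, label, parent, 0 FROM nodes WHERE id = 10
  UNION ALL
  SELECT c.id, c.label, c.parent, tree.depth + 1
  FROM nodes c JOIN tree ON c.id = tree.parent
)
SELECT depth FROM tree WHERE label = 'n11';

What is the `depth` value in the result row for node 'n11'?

Base: id=10 (n2), parent=6, depth 0.
Iteration 1: join on id=6 -> n7 (id 6, parent=4, depth 1).
Iteration 2: join on id=4 -> n20 (id 4, parent=3, depth 2).
Iteration 3: join on id=3 -> n11 (id 3, parent=1, depth 3).
Iteration 4: join on id=1 -> n12 (id 1, parent=NULL, depth 4).
Iteration 5: parent is NULL; no match; recursion stops.

3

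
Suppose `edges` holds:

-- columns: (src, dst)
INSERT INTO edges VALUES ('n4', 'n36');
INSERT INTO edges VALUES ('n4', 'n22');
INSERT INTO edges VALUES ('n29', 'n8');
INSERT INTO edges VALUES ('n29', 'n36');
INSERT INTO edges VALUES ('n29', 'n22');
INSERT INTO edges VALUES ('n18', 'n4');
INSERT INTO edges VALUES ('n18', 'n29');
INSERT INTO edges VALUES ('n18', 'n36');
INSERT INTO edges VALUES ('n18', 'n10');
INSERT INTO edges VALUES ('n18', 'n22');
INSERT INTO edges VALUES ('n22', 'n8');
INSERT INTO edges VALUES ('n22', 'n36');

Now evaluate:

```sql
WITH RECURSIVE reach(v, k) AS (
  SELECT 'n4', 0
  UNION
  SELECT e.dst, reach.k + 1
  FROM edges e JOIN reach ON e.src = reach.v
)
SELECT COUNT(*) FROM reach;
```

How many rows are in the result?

Base: (n4, k=0).
Iteration 1: edges from {n4} -> (n22, k=1), (n36, k=1).
Iteration 2: edges from {n22,n36} -> (n36, k=2), (n8, k=2).
Iteration 3: no outgoing edges from {n36,n8}; recursion stops.
Total rows emitted: 5.

5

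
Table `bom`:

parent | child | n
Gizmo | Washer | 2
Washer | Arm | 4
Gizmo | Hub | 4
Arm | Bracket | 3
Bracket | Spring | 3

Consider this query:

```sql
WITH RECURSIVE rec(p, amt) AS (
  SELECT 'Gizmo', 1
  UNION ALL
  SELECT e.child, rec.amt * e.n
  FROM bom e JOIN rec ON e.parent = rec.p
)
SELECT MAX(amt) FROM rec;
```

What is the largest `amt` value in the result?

72

Base: (Gizmo, amt=1).
Iteration 1: components of {Gizmo} -> Hub = 1*4 = 4, Washer = 1*2 = 2.
Iteration 2: components of {Hub,Washer} -> Arm = 2*4 = 8.
Iteration 3: components of {Arm} -> Bracket = 8*3 = 24.
Iteration 4: components of {Bracket} -> Spring = 24*3 = 72.
Iteration 5: no further components; recursion stops.
amt values: 1, 2, 4, 8, 24, 72; the maximum is 72.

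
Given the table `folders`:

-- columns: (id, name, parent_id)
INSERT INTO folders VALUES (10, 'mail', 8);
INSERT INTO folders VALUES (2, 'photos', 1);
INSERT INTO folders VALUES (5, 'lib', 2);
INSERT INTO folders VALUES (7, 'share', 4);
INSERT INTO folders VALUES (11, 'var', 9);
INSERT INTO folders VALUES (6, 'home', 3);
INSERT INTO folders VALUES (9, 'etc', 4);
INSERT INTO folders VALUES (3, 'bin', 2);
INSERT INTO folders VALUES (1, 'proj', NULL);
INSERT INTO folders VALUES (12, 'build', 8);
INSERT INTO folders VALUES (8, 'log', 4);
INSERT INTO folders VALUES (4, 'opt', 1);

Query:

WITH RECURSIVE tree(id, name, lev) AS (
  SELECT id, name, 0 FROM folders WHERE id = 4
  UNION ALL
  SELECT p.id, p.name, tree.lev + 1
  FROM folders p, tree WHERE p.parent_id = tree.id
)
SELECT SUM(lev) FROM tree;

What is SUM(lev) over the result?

Base: id=4 (opt) at lev 0.
Iteration 1: rows with parent_id in {4} -> share (id 7, lev 1), log (id 8, lev 1), etc (id 9, lev 1).
Iteration 2: rows with parent_id in {7,8,9} -> mail (id 10, lev 2), var (id 11, lev 2), build (id 12, lev 2).
Iteration 3: no rows with parent_id in {10,11,12}; recursion stops.
SUM(lev) = 0 + 1 + 1 + 1 + 2 + 2 + 2 = 9.

9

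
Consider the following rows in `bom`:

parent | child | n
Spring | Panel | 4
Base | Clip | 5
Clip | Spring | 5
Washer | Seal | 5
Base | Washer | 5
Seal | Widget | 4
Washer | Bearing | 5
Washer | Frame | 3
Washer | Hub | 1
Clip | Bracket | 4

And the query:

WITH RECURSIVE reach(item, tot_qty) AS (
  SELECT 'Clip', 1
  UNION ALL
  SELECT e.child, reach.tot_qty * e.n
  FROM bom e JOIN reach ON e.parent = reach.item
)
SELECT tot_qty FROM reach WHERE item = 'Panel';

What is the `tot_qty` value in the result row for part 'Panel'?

20

Base: (Clip, tot_qty=1).
Iteration 1: components of {Clip} -> Bracket = 1*4 = 4, Spring = 1*5 = 5.
Iteration 2: components of {Bracket,Spring} -> Panel = 5*4 = 20.
Iteration 3: no further components; recursion stops.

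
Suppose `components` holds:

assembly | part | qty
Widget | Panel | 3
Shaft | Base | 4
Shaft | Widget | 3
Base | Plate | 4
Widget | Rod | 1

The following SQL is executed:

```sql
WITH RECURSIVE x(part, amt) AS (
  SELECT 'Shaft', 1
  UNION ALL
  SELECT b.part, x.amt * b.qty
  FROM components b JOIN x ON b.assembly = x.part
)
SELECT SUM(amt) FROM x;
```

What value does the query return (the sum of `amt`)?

36

Base: (Shaft, amt=1).
Iteration 1: components of {Shaft} -> Base = 1*4 = 4, Widget = 1*3 = 3.
Iteration 2: components of {Base,Widget} -> Panel = 3*3 = 9, Plate = 4*4 = 16, Rod = 3*1 = 3.
Iteration 3: no further components; recursion stops.
SUM(amt) = 1 + 4 + 3 + 16 + 3 + 9 = 36.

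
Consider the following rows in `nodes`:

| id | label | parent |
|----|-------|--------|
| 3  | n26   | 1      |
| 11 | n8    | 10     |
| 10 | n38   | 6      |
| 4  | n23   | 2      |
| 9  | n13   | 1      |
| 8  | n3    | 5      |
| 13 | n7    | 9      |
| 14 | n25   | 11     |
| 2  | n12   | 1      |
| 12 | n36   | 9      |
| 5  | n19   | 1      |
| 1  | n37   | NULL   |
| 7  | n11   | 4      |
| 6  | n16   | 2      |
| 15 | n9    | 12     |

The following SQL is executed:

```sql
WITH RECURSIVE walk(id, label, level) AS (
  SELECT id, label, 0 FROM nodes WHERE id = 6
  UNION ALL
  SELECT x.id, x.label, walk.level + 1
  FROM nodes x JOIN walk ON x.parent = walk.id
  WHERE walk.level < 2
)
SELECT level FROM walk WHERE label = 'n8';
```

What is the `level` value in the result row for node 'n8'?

Base: id=6 (n16) at level 0.
Iteration 1: rows with parent in {6} -> n38 (id 10, level 1).
Iteration 2: rows with parent in {10} -> n8 (id 11, level 2).
Iteration 3: level < 2 fails for all current rows; recursion stops.

2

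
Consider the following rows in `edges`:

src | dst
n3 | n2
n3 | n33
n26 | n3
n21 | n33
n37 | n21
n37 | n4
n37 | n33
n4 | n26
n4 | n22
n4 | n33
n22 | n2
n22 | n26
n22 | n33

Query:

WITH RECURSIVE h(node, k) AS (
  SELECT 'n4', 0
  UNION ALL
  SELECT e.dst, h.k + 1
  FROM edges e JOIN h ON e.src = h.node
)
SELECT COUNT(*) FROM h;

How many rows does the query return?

13

Base: (n4, k=0).
Iteration 1: edges from {n4} -> (n22, k=1), (n26, k=1), (n33, k=1).
Iteration 2: edges from {n22,n26,n33} -> (n2, k=2), (n26, k=2), (n3, k=2), (n33, k=2).
Iteration 3: edges from {n2,n26,n3,n33} -> (n2, k=3), (n3, k=3), (n33, k=3).
Iteration 4: edges from {n2,n3,n33} -> (n2, k=4), (n33, k=4).
Iteration 5: no outgoing edges from {n2,n33}; recursion stops.
Total rows emitted: 13.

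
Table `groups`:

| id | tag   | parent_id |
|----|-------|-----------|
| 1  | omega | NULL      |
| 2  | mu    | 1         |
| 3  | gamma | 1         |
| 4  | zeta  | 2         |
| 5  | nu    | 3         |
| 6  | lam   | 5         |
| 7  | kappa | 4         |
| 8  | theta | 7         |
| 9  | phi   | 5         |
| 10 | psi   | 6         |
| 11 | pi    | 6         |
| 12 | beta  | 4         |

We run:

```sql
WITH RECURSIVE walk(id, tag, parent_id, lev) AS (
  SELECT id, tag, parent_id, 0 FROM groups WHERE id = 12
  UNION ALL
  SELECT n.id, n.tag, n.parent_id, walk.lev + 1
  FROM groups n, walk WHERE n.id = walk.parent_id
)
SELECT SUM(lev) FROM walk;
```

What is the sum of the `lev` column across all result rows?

Base: id=12 (beta), parent_id=4, lev 0.
Iteration 1: join on id=4 -> zeta (id 4, parent_id=2, lev 1).
Iteration 2: join on id=2 -> mu (id 2, parent_id=1, lev 2).
Iteration 3: join on id=1 -> omega (id 1, parent_id=NULL, lev 3).
Iteration 4: parent_id is NULL; no match; recursion stops.
SUM(lev) = 0 + 1 + 2 + 3 = 6.

6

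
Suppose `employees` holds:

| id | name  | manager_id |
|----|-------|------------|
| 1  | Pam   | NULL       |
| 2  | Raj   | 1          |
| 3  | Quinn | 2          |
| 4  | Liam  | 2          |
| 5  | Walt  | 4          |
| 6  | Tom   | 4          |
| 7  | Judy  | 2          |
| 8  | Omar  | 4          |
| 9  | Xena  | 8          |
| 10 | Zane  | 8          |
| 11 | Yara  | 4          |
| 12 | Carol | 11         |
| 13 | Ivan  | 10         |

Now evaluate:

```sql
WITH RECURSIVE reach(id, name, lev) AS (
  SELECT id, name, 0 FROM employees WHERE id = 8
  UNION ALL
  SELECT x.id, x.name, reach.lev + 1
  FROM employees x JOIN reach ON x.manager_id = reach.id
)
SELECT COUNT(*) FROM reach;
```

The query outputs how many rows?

4

Base: id=8 (Omar) at lev 0.
Iteration 1: rows with manager_id in {8} -> Xena (id 9, lev 1), Zane (id 10, lev 1).
Iteration 2: rows with manager_id in {9,10} -> Ivan (id 13, lev 2).
Iteration 3: no rows with manager_id in {13}; recursion stops.
Total rows emitted: 4.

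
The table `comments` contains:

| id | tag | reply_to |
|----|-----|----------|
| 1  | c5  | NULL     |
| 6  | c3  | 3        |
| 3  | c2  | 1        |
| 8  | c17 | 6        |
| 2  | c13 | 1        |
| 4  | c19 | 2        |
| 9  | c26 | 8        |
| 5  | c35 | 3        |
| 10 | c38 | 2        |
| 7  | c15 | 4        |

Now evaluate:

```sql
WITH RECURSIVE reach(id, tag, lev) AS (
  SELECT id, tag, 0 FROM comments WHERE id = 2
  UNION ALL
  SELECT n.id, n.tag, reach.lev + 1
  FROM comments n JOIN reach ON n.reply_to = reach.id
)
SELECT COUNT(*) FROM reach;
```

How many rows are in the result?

Base: id=2 (c13) at lev 0.
Iteration 1: rows with reply_to in {2} -> c19 (id 4, lev 1), c38 (id 10, lev 1).
Iteration 2: rows with reply_to in {4,10} -> c15 (id 7, lev 2).
Iteration 3: no rows with reply_to in {7}; recursion stops.
Total rows emitted: 4.

4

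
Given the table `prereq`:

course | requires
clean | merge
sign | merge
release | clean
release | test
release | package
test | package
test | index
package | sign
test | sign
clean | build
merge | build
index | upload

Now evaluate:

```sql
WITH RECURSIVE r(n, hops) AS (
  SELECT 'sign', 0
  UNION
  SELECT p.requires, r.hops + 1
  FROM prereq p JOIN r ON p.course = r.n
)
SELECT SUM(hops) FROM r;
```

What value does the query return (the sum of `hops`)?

3

Base: (sign, hops=0).
Iteration 1: edges from {sign} -> (merge, hops=1).
Iteration 2: edges from {merge} -> (build, hops=2).
Iteration 3: no outgoing edges from {build}; recursion stops.
SUM(hops) = 0 + 1 + 2 = 3.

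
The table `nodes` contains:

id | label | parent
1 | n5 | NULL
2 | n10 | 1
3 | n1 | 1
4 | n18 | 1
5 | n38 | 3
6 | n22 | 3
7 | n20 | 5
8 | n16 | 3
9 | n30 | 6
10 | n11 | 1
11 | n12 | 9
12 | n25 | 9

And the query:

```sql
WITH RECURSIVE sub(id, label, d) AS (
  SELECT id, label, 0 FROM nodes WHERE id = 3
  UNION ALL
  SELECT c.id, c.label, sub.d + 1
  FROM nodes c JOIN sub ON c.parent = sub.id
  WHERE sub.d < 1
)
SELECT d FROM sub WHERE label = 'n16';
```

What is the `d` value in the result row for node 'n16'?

1

Base: id=3 (n1) at d 0.
Iteration 1: rows with parent in {3} -> n38 (id 5, d 1), n22 (id 6, d 1), n16 (id 8, d 1).
Iteration 2: d < 1 fails for all current rows; recursion stops.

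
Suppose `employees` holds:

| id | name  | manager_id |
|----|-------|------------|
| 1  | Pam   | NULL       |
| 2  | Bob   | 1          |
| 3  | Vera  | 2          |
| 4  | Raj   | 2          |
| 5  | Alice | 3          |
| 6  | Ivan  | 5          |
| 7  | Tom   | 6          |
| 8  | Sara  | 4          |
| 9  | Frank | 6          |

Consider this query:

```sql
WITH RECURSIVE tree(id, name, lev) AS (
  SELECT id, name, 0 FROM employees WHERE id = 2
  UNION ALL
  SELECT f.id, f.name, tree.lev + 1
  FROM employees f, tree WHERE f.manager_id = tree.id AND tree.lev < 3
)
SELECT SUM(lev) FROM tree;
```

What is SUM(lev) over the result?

9

Base: id=2 (Bob) at lev 0.
Iteration 1: rows with manager_id in {2} -> Vera (id 3, lev 1), Raj (id 4, lev 1).
Iteration 2: rows with manager_id in {3,4} -> Alice (id 5, lev 2), Sara (id 8, lev 2).
Iteration 3: rows with manager_id in {5,8} -> Ivan (id 6, lev 3).
Iteration 4: lev < 3 fails for all current rows; recursion stops.
SUM(lev) = 0 + 1 + 1 + 2 + 2 + 3 = 9.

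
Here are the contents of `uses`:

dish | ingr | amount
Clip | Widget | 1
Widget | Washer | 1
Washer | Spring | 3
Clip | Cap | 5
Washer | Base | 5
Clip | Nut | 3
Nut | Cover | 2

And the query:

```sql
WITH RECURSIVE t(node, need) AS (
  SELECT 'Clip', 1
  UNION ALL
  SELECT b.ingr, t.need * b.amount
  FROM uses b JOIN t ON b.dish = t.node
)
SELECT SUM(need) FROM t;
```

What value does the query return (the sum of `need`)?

Base: (Clip, need=1).
Iteration 1: components of {Clip} -> Cap = 1*5 = 5, Nut = 1*3 = 3, Widget = 1*1 = 1.
Iteration 2: components of {Cap,Nut,Widget} -> Cover = 3*2 = 6, Washer = 1*1 = 1.
Iteration 3: components of {Cover,Washer} -> Base = 1*5 = 5, Spring = 1*3 = 3.
Iteration 4: no further components; recursion stops.
SUM(need) = 1 + 1 + 5 + 3 + 1 + 6 + 3 + 5 = 25.

25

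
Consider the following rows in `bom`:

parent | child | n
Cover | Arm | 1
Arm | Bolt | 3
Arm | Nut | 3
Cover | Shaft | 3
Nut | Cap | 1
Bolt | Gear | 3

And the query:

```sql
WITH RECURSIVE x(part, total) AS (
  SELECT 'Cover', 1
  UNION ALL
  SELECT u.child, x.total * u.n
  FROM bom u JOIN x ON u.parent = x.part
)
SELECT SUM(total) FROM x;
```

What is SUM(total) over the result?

23

Base: (Cover, total=1).
Iteration 1: components of {Cover} -> Arm = 1*1 = 1, Shaft = 1*3 = 3.
Iteration 2: components of {Arm,Shaft} -> Bolt = 1*3 = 3, Nut = 1*3 = 3.
Iteration 3: components of {Bolt,Nut} -> Cap = 3*1 = 3, Gear = 3*3 = 9.
Iteration 4: no further components; recursion stops.
SUM(total) = 1 + 1 + 3 + 3 + 3 + 9 + 3 = 23.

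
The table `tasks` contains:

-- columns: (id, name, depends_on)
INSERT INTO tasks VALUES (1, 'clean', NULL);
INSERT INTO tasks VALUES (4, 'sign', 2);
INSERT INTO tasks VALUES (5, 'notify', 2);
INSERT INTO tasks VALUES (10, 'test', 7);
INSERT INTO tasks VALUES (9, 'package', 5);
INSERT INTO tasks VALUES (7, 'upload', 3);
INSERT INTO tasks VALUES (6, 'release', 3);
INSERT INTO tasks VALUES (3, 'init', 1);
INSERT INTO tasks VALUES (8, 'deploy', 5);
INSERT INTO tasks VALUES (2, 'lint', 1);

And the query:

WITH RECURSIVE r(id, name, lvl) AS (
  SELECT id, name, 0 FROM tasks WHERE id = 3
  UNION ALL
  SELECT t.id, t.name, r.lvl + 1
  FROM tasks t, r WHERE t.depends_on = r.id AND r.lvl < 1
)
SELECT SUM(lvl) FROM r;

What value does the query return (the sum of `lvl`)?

Base: id=3 (init) at lvl 0.
Iteration 1: rows with depends_on in {3} -> release (id 6, lvl 1), upload (id 7, lvl 1).
Iteration 2: lvl < 1 fails for all current rows; recursion stops.
SUM(lvl) = 0 + 1 + 1 = 2.

2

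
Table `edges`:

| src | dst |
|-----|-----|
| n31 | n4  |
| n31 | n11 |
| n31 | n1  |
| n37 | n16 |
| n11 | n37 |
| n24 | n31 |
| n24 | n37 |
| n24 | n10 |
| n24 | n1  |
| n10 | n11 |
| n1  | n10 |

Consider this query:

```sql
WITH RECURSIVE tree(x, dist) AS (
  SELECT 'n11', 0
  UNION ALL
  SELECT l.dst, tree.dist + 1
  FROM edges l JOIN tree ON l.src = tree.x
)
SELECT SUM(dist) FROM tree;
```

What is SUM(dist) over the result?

3

Base: (n11, dist=0).
Iteration 1: edges from {n11} -> (n37, dist=1).
Iteration 2: edges from {n37} -> (n16, dist=2).
Iteration 3: no outgoing edges from {n16}; recursion stops.
SUM(dist) = 0 + 1 + 2 = 3.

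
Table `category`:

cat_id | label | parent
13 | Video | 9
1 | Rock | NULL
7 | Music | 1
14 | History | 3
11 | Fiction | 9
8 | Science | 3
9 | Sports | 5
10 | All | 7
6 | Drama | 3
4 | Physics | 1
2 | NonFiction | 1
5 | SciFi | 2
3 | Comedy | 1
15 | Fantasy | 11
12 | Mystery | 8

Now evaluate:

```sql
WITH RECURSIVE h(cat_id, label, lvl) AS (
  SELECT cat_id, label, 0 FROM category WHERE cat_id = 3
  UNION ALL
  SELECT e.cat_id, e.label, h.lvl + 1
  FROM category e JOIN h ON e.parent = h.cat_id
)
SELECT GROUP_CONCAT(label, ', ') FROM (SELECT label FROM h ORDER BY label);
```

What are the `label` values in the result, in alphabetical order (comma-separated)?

Base: cat_id=3 (Comedy) at lvl 0.
Iteration 1: rows with parent in {3} -> Drama (id 6, lvl 1), Science (id 8, lvl 1), History (id 14, lvl 1).
Iteration 2: rows with parent in {6,8,14} -> Mystery (id 12, lvl 2).
Iteration 3: no rows with parent in {12}; recursion stops.

Comedy, Drama, History, Mystery, Science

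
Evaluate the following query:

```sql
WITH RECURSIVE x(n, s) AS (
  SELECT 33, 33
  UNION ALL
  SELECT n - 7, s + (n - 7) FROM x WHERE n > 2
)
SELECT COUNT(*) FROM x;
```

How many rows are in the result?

Base: n=33, s=33.
Iteration 1: 33 > 2 holds -> n = 33 - 7 = 26, s = 33 + 26 = 59.
Iteration 2: 26 > 2 holds -> n = 26 - 7 = 19, s = 59 + 19 = 78.
Iteration 3: 19 > 2 holds -> n = 19 - 7 = 12, s = 78 + 12 = 90.
Iteration 4: 12 > 2 holds -> n = 12 - 7 = 5, s = 90 + 5 = 95.
Iteration 5: 5 > 2 holds -> n = 5 - 7 = -2, s = 95 + -2 = 93.
Iteration 6: -2 > 2 fails; recursion stops.
Total rows emitted: 6.

6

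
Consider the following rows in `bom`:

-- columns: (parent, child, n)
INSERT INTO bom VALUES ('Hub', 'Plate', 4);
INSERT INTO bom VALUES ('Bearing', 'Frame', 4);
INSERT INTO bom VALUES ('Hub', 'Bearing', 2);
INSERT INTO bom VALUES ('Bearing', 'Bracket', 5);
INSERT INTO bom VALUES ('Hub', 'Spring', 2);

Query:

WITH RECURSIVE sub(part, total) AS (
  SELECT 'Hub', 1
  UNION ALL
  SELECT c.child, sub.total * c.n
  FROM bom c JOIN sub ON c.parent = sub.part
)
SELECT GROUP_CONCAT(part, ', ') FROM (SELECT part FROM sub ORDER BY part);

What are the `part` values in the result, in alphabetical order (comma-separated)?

Bearing, Bracket, Frame, Hub, Plate, Spring

Base: (Hub, total=1).
Iteration 1: components of {Hub} -> Bearing = 1*2 = 2, Plate = 1*4 = 4, Spring = 1*2 = 2.
Iteration 2: components of {Bearing,Plate,Spring} -> Bracket = 2*5 = 10, Frame = 2*4 = 8.
Iteration 3: no further components; recursion stops.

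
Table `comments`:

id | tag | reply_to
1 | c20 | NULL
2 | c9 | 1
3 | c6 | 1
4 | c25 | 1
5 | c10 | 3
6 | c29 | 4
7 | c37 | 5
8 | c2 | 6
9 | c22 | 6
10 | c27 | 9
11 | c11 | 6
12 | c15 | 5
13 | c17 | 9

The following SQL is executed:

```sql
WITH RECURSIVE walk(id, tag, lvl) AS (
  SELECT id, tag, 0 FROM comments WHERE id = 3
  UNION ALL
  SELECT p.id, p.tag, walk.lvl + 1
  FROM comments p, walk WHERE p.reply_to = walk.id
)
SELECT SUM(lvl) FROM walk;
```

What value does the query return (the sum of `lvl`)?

5

Base: id=3 (c6) at lvl 0.
Iteration 1: rows with reply_to in {3} -> c10 (id 5, lvl 1).
Iteration 2: rows with reply_to in {5} -> c37 (id 7, lvl 2), c15 (id 12, lvl 2).
Iteration 3: no rows with reply_to in {7,12}; recursion stops.
SUM(lvl) = 0 + 1 + 2 + 2 = 5.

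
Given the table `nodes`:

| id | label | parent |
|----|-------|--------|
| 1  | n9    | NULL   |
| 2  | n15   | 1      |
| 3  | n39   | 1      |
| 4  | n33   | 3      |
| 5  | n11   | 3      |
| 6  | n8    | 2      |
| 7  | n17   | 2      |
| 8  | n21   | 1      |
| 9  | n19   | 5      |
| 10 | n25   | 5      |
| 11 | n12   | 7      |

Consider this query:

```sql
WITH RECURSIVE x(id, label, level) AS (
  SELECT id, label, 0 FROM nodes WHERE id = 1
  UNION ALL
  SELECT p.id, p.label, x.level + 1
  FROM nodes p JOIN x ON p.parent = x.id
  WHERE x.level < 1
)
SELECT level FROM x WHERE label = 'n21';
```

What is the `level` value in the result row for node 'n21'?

1

Base: id=1 (n9) at level 0.
Iteration 1: rows with parent in {1} -> n15 (id 2, level 1), n39 (id 3, level 1), n21 (id 8, level 1).
Iteration 2: level < 1 fails for all current rows; recursion stops.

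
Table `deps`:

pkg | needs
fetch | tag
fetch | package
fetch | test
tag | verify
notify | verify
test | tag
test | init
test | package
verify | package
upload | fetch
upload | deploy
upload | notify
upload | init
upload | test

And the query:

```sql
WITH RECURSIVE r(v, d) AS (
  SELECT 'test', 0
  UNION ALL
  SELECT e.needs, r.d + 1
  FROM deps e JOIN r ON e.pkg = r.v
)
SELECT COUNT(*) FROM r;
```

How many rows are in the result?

Base: (test, d=0).
Iteration 1: edges from {test} -> (init, d=1), (package, d=1), (tag, d=1).
Iteration 2: edges from {init,package,tag} -> (verify, d=2).
Iteration 3: edges from {verify} -> (package, d=3).
Iteration 4: no outgoing edges from {package}; recursion stops.
Total rows emitted: 6.

6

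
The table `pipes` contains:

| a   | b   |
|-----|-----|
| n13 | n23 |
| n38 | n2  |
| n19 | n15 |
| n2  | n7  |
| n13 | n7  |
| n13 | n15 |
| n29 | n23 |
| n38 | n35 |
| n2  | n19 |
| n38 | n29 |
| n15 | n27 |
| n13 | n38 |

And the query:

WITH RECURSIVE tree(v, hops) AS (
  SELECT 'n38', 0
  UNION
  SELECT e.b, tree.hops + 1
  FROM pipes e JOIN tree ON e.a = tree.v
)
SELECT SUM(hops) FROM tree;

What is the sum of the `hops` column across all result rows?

Base: (n38, hops=0).
Iteration 1: edges from {n38} -> (n2, hops=1), (n29, hops=1), (n35, hops=1).
Iteration 2: edges from {n2,n29,n35} -> (n19, hops=2), (n23, hops=2), (n7, hops=2).
Iteration 3: edges from {n19,n23,n7} -> (n15, hops=3).
Iteration 4: edges from {n15} -> (n27, hops=4).
Iteration 5: no outgoing edges from {n27}; recursion stops.
SUM(hops) = 0 + 1 + 1 + 1 + 2 + 2 + 2 + 3 + 4 = 16.

16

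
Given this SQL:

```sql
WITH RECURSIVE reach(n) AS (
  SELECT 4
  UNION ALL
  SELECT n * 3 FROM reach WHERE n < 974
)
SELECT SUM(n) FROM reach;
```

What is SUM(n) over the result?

4372

Base: n=4.
Iteration 1: 4 < 974 holds -> n = 4 * 3 = 12.
Iteration 2: 12 < 974 holds -> n = 12 * 3 = 36.
Iteration 3: 36 < 974 holds -> n = 36 * 3 = 108.
Iteration 4: 108 < 974 holds -> n = 108 * 3 = 324.
Iteration 5: 324 < 974 holds -> n = 324 * 3 = 972.
Iteration 6: 972 < 974 holds -> n = 972 * 3 = 2916.
Iteration 7: 2916 < 974 fails; recursion stops.
SUM(n) = 4 + 12 + 36 + 108 + 324 + 972 + 2916 = 4372.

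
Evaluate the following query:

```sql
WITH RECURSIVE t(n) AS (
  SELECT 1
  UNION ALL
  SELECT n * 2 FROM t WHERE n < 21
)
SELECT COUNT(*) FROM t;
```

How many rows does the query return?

Base: n=1.
Iteration 1: 1 < 21 holds -> n = 1 * 2 = 2.
Iteration 2: 2 < 21 holds -> n = 2 * 2 = 4.
Iteration 3: 4 < 21 holds -> n = 4 * 2 = 8.
Iteration 4: 8 < 21 holds -> n = 8 * 2 = 16.
Iteration 5: 16 < 21 holds -> n = 16 * 2 = 32.
Iteration 6: 32 < 21 fails; recursion stops.
Total rows emitted: 6.

6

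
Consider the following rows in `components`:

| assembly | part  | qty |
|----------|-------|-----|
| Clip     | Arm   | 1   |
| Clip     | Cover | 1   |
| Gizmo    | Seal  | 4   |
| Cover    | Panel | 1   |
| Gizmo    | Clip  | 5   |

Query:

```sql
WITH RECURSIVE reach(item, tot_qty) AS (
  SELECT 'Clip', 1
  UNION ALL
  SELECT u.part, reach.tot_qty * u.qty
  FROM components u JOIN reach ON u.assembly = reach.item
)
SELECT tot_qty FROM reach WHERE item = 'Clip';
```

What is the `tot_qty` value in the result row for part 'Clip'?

1

Base: (Clip, tot_qty=1).
Iteration 1: components of {Clip} -> Arm = 1*1 = 1, Cover = 1*1 = 1.
Iteration 2: components of {Arm,Cover} -> Panel = 1*1 = 1.
Iteration 3: no further components; recursion stops.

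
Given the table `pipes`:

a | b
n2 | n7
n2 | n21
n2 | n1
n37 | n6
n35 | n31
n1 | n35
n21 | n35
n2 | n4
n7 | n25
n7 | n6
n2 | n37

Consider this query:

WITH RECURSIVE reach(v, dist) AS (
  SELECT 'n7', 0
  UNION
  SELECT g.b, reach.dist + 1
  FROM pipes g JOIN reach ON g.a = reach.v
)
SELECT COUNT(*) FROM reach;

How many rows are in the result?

Base: (n7, dist=0).
Iteration 1: edges from {n7} -> (n25, dist=1), (n6, dist=1).
Iteration 2: no outgoing edges from {n25,n6}; recursion stops.
Total rows emitted: 3.

3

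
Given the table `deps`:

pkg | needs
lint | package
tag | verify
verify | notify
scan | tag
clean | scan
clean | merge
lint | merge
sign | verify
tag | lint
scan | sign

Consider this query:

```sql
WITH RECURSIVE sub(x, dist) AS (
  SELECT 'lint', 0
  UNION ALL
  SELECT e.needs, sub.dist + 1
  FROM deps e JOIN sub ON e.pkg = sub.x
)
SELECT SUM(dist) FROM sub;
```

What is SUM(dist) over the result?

Base: (lint, dist=0).
Iteration 1: edges from {lint} -> (merge, dist=1), (package, dist=1).
Iteration 2: no outgoing edges from {merge,package}; recursion stops.
SUM(dist) = 0 + 1 + 1 = 2.

2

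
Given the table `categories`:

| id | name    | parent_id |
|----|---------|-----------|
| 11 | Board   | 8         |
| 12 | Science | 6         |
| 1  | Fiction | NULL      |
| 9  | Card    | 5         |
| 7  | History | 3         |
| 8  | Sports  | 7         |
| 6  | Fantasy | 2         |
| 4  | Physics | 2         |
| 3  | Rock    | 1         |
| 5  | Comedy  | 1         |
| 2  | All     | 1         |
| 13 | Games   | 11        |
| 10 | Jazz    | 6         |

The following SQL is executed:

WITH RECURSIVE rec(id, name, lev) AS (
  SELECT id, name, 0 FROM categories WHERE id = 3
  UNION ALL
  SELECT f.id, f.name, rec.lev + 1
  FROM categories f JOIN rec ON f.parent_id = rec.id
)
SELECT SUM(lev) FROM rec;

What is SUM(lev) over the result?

10

Base: id=3 (Rock) at lev 0.
Iteration 1: rows with parent_id in {3} -> History (id 7, lev 1).
Iteration 2: rows with parent_id in {7} -> Sports (id 8, lev 2).
Iteration 3: rows with parent_id in {8} -> Board (id 11, lev 3).
Iteration 4: rows with parent_id in {11} -> Games (id 13, lev 4).
Iteration 5: no rows with parent_id in {13}; recursion stops.
SUM(lev) = 0 + 1 + 2 + 3 + 4 = 10.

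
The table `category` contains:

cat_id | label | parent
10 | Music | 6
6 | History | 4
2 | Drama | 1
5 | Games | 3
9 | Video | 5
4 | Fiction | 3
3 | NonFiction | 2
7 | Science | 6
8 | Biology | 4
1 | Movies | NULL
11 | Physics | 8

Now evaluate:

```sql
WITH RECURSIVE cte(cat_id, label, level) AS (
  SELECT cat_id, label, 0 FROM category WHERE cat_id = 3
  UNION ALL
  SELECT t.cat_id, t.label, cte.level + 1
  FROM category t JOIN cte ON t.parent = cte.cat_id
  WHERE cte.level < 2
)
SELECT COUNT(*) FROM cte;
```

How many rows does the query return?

Base: cat_id=3 (NonFiction) at level 0.
Iteration 1: rows with parent in {3} -> Fiction (id 4, level 1), Games (id 5, level 1).
Iteration 2: rows with parent in {4,5} -> History (id 6, level 2), Biology (id 8, level 2), Video (id 9, level 2).
Iteration 3: level < 2 fails for all current rows; recursion stops.
Total rows emitted: 6.

6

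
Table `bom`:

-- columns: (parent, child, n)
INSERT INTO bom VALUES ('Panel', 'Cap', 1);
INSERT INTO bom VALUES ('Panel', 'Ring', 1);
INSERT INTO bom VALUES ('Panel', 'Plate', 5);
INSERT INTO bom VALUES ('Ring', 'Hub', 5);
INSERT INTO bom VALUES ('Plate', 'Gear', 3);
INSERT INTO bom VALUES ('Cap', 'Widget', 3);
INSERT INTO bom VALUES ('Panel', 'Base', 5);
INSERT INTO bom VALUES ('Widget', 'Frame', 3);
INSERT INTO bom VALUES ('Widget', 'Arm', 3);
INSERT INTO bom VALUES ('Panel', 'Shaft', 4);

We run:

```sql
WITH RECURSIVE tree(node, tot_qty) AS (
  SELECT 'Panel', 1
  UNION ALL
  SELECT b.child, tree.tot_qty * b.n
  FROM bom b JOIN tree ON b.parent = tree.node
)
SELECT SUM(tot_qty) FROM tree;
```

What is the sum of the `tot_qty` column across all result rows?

58

Base: (Panel, tot_qty=1).
Iteration 1: components of {Panel} -> Base = 1*5 = 5, Cap = 1*1 = 1, Plate = 1*5 = 5, Ring = 1*1 = 1, Shaft = 1*4 = 4.
Iteration 2: components of {Base,Cap,Plate,Ring,Shaft} -> Gear = 5*3 = 15, Hub = 1*5 = 5, Widget = 1*3 = 3.
Iteration 3: components of {Gear,Hub,Widget} -> Arm = 3*3 = 9, Frame = 3*3 = 9.
Iteration 4: no further components; recursion stops.
SUM(tot_qty) = 1 + 1 + 1 + 5 + 5 + 4 + 3 + 5 + 15 + 9 + 9 = 58.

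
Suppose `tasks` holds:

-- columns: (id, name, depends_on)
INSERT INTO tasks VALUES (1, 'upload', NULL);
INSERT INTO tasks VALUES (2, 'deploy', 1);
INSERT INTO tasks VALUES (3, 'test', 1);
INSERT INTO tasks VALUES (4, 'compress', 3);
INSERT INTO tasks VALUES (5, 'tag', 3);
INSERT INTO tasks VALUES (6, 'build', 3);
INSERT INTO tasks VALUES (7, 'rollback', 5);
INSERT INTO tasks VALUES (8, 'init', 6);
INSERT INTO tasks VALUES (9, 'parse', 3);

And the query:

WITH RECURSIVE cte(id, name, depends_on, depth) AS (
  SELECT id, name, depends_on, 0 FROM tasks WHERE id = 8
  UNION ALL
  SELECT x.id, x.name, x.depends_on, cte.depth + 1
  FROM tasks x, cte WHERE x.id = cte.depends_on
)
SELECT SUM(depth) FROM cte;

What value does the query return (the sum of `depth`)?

6

Base: id=8 (init), depends_on=6, depth 0.
Iteration 1: join on id=6 -> build (id 6, depends_on=3, depth 1).
Iteration 2: join on id=3 -> test (id 3, depends_on=1, depth 2).
Iteration 3: join on id=1 -> upload (id 1, depends_on=NULL, depth 3).
Iteration 4: depends_on is NULL; no match; recursion stops.
SUM(depth) = 0 + 1 + 2 + 3 = 6.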